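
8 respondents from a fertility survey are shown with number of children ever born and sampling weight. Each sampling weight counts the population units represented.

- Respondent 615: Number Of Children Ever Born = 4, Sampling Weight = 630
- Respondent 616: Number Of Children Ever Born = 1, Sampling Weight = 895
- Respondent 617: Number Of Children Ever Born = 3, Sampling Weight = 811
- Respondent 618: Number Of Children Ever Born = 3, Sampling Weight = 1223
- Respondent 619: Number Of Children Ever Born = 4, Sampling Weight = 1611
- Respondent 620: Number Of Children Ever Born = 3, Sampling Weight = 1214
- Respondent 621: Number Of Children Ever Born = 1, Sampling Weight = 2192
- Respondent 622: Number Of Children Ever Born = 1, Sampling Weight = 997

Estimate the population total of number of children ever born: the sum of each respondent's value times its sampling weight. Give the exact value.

22792

Weighted total = 4×630 + 1×895 + 3×811 + 3×1223 + 4×1611 + 3×1214 + 1×2192 + 1×997
  = 2520 + 895 + 2433 + 3669 + 6444 + 3642 + 2192 + 997 = 22792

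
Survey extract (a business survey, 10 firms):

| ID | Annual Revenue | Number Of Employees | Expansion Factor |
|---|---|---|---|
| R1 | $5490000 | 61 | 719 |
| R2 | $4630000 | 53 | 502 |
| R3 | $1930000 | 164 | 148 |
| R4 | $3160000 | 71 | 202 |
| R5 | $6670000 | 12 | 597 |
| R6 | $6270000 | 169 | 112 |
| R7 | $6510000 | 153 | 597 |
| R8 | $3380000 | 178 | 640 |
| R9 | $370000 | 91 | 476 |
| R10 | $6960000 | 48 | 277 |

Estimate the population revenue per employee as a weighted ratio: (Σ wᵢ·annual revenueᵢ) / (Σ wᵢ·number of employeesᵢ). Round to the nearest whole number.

Σ wᵢ·y = 5490000×719 + 4630000×502 + 1930000×148 + 3160000×202 + 6670000×597 + 6270000×112 + 6510000×597 + 3380000×640 + 370000×476 + 6960000×277
  = 20033470000
Σ wᵢ·x = 61×719 + 53×502 + 164×148 + 71×202 + 12×597 + 169×112 + 153×597 + 178×640 + 91×476 + 48×277
  = 43859 + 26606 + 24272 + 14342 + 7164 + 18928 + 91341 + 113920 + 43316 + 13296 = 397044
Ratio = 20033470000 / 397044 = 50456.549

50457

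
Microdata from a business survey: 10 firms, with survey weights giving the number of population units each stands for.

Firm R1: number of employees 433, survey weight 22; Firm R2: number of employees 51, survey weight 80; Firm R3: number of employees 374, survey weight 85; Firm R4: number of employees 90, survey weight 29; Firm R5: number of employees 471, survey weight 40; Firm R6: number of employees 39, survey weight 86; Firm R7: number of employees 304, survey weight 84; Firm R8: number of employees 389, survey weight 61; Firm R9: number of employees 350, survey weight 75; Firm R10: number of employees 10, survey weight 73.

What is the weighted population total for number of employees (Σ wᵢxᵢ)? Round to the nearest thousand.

Weighted total = 433×22 + 51×80 + 374×85 + 90×29 + 471×40 + 39×86 + 304×84 + 389×61 + 350×75 + 10×73
  = 146445

146000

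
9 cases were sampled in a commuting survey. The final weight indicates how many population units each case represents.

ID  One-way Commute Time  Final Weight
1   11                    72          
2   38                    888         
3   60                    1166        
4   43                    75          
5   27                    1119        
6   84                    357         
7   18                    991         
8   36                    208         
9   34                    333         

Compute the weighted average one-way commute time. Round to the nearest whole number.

Weighted sum = 11×72 + 38×888 + 60×1166 + 43×75 + 27×1119 + 84×357 + 18×991 + 36×208 + 34×333
  = 204570
Sum of weights = 72 + 888 + 1166 + 75 + 1119 + 357 + 991 + 208 + 333 = 5209
Weighted mean = 204570 / 5209 = 39.272413

39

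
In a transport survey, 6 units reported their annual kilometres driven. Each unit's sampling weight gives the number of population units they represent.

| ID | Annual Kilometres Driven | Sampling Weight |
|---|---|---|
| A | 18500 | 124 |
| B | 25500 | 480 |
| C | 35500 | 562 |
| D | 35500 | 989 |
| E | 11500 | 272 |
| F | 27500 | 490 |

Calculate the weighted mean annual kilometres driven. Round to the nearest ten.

Weighted sum = 18500×124 + 25500×480 + 35500×562 + 35500×989 + 11500×272 + 27500×490
  = 2294000 + 12240000 + 19951000 + 35109500 + 3128000 + 13475000 = 86197500
Sum of weights = 124 + 480 + 562 + 989 + 272 + 490 = 2917
Weighted mean = 86197500 / 2917 = 29550.051

29550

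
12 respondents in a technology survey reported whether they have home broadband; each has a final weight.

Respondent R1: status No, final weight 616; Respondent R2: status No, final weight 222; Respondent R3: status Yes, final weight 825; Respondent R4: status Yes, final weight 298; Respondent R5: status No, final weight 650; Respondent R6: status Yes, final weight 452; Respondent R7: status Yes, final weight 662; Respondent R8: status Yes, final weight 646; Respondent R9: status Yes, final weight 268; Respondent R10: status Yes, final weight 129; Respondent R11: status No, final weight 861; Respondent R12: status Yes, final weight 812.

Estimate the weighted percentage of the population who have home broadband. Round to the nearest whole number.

64

Sum of weights for 'Yes' = 825 + 298 + 452 + 662 + 646 + 268 + 129 + 812 = 4092
Total weight = 616 + 222 + 825 + 298 + 650 + 452 + 662 + 646 + 268 + 129 + 861 + 812 = 6441
Weighted proportion = 4092 / 6441 = 0.63530508 → 63.530508%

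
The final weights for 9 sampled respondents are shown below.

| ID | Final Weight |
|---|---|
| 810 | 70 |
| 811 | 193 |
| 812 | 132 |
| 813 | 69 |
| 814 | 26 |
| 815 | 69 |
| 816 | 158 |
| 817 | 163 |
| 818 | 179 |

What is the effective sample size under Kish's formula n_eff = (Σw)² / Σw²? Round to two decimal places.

7.31

Σ wᵢ = 70 + 193 + 132 + 69 + 26 + 69 + 158 + 163 + 179 = 1059
Σ wᵢ² = 4900 + 37249 + 17424 + 4761 + 676 + 4761 + 24964 + 26569 + 32041 = 153345
n_eff = 1059² / 153345 = 1121481 / 153345 = 7.3134501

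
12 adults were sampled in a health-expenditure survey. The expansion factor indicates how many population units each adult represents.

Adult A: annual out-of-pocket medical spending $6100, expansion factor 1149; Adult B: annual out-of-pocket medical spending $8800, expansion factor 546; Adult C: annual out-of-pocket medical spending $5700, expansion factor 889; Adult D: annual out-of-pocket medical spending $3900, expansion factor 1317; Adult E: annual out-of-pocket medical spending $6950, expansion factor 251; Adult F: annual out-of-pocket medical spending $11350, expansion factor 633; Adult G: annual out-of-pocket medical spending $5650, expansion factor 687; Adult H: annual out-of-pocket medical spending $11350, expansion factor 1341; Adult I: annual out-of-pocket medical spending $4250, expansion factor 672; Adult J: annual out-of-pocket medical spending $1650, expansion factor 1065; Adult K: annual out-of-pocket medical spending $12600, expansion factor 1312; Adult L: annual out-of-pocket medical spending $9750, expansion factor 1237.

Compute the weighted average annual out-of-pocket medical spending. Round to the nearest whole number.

Weighted sum = 83253400
Sum of weights = 1149 + 546 + 889 + 1317 + 251 + 633 + 687 + 1341 + 672 + 1065 + 1312 + 1237 = 11099
Weighted mean = 83253400 / 11099 = 7500.9821

7501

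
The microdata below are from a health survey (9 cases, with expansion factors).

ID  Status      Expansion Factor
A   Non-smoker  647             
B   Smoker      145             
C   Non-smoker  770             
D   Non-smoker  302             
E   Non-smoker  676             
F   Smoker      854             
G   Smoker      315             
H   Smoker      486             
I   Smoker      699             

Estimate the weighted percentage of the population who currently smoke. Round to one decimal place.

51.1

Sum of weights for 'Smoker' = 145 + 854 + 315 + 486 + 699 = 2499
Total weight = 647 + 145 + 770 + 302 + 676 + 854 + 315 + 486 + 699 = 4894
Weighted proportion = 2499 / 4894 = 0.51062526 → 51.062526%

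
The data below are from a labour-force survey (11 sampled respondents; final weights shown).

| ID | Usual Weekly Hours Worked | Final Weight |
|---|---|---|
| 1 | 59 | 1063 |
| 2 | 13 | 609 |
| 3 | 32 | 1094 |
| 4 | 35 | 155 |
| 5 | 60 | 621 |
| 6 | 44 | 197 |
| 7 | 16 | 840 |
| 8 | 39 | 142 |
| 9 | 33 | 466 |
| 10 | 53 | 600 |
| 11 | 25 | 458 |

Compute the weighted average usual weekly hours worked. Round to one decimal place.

37.6

Weighted sum = 59×1063 + 13×609 + 32×1094 + 35×155 + 60×621 + 44×197 + 16×840 + 39×142 + 33×466 + 53×600 + 25×458
  = 234601
Sum of weights = 1063 + 609 + 1094 + 155 + 621 + 197 + 840 + 142 + 466 + 600 + 458 = 6245
Weighted mean = 234601 / 6245 = 37.566213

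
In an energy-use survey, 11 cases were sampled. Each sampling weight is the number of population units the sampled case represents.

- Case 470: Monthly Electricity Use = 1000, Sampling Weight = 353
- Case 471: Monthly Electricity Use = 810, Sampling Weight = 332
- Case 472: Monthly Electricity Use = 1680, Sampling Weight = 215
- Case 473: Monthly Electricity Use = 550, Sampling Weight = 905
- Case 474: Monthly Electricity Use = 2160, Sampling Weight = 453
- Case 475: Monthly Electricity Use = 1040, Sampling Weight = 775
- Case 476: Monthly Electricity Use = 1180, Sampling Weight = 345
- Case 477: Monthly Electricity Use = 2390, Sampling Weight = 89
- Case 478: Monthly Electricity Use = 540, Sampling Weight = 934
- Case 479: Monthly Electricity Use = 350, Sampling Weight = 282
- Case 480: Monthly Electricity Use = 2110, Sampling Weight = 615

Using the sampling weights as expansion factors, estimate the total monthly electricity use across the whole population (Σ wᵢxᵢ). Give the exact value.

Weighted total = 1000×353 + 810×332 + 1680×215 + 550×905 + 2160×453 + 1040×775 + 1180×345 + 2390×89 + 540×934 + 350×282 + 2110×615
  = 353000 + 268920 + 361200 + 497750 + 978480 + 806000 + 407100 + 212710 + 504360 + 98700 + 1297650 = 5785870

5785870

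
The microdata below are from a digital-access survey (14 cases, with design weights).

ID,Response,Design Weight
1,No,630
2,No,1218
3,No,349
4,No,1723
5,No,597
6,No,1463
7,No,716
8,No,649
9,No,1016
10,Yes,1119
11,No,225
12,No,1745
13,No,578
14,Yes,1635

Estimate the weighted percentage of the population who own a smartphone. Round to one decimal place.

Sum of weights for 'Yes' = 1119 + 1635 = 2754
Total weight = 13663
Weighted proportion = 2754 / 13663 = 0.20156627 → 20.156627%

20.2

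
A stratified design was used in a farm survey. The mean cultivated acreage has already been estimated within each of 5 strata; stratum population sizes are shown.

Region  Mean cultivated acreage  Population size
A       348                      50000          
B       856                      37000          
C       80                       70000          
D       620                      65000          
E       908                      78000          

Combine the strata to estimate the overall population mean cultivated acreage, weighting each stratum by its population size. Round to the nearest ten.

Σ Nₕ·x̄ₕ = 348×50000 + 856×37000 + 80×70000 + 620×65000 + 908×78000
  = 17400000 + 31672000 + 5600000 + 40300000 + 70824000 = 165796000
Σ Nₕ = 50000 + 37000 + 70000 + 65000 + 78000 = 300000
Overall mean = 165796000 / 300000 = 552.65333

550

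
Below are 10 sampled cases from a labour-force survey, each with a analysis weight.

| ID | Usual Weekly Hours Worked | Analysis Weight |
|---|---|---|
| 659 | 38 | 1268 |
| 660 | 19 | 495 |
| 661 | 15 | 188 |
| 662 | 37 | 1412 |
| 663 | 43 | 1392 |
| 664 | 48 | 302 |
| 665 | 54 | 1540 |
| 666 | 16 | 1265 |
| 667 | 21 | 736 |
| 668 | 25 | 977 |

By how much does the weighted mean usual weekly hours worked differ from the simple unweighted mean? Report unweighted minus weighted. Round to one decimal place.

-2.9

Unweighted sum = 38 + 19 + 15 + 37 + 43 + 48 + 54 + 16 + 21 + 25 = 316
Unweighted mean = 316 / 10 = 31.6
Weighted sum = 38×1268 + 19×495 + 15×188 + 37×1412 + 43×1392 + 48×302 + 54×1540 + 16×1265 + 21×736 + 25×977
  = 330286
Sum of weights = 1268 + 495 + 188 + 1412 + 1392 + 302 + 1540 + 1265 + 736 + 977 = 9575
Weighted mean = 330286 / 9575 = 34.494621
Difference (unweighted minus weighted) = -2.8946214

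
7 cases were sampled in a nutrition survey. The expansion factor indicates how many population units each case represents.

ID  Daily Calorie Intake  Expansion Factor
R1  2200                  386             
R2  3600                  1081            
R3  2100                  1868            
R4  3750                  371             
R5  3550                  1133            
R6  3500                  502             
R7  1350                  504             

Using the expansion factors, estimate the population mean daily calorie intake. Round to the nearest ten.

Weighted sum = 2200×386 + 3600×1081 + 2100×1868 + 3750×371 + 3550×1133 + 3500×502 + 1350×504
  = 849200 + 3891600 + 3922800 + 1391250 + 4022150 + 1757000 + 680400 = 16514400
Sum of weights = 386 + 1081 + 1868 + 371 + 1133 + 502 + 504 = 5845
Weighted mean = 16514400 / 5845 = 2825.3892

2830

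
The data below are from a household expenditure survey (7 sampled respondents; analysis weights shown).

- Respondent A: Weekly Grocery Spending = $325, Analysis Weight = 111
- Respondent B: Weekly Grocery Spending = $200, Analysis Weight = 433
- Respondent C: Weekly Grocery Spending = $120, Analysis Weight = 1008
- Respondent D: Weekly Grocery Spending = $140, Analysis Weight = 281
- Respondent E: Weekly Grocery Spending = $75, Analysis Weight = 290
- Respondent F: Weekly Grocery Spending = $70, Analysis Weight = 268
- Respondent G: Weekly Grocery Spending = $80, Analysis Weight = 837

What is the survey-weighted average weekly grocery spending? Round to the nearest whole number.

121

Weighted sum = 325×111 + 200×433 + 120×1008 + 140×281 + 75×290 + 70×268 + 80×837
  = 36075 + 86600 + 120960 + 39340 + 21750 + 18760 + 66960 = 390445
Sum of weights = 111 + 433 + 1008 + 281 + 290 + 268 + 837 = 3228
Weighted mean = 390445 / 3228 = 120.9557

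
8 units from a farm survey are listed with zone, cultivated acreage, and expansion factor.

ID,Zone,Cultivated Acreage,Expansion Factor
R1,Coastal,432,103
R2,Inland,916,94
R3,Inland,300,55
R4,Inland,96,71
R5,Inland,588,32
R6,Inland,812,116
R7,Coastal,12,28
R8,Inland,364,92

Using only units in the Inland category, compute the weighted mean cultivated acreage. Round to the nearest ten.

Inland rows: R2, R3, R4, R5, R6, R8
Weighted sum = 916×94 + 300×55 + 96×71 + 588×32 + 812×116 + 364×92
  = 86104 + 16500 + 6816 + 18816 + 94192 + 33488 = 255916
Sum of weights = 94 + 55 + 71 + 32 + 116 + 92 = 460
Weighted mean = 255916 / 460 = 556.33913

560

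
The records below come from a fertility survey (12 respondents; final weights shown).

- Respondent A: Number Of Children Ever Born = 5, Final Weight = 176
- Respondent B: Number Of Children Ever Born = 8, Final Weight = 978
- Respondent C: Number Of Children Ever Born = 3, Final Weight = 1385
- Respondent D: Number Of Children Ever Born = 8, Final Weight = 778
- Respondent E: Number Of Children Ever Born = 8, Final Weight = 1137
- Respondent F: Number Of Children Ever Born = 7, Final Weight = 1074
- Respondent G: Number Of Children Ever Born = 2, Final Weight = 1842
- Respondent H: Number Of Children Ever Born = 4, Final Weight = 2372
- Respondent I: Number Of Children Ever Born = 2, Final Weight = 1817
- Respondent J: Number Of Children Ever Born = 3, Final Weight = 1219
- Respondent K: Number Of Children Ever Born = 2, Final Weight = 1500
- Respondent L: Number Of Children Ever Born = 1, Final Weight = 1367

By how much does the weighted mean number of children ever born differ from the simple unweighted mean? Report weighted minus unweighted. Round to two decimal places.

Unweighted sum = 5 + 8 + 3 + 8 + 8 + 7 + 2 + 4 + 2 + 3 + 2 + 1 = 53
Unweighted mean = 53 / 12 = 4.4166667
Weighted sum = 5×176 + 8×978 + 3×1385 + 8×778 + 8×1137 + 7×1074 + 2×1842 + 4×2372 + 2×1817 + 3×1219 + 2×1500 + 1×1367
  = 880 + 7824 + 4155 + 6224 + 9096 + 7518 + 3684 + 9488 + 3634 + 3657 + 3000 + 1367 = 60527
Sum of weights = 176 + 978 + 1385 + 778 + 1137 + 1074 + 1842 + 2372 + 1817 + 1219 + 1500 + 1367 = 15645
Weighted mean = 60527 / 15645 = 3.868776
Difference (weighted minus unweighted) = -0.5478907

-0.55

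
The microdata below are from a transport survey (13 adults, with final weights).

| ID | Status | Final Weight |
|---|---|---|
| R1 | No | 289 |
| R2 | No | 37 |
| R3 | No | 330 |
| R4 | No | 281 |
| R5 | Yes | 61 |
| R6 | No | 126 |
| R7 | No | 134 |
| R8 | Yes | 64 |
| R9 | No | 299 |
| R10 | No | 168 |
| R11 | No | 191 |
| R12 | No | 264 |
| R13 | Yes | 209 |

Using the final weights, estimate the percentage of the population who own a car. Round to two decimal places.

13.62

Sum of weights for 'Yes' = 61 + 64 + 209 = 334
Total weight = 2453
Weighted proportion = 334 / 2453 = 0.1361598 → 13.61598%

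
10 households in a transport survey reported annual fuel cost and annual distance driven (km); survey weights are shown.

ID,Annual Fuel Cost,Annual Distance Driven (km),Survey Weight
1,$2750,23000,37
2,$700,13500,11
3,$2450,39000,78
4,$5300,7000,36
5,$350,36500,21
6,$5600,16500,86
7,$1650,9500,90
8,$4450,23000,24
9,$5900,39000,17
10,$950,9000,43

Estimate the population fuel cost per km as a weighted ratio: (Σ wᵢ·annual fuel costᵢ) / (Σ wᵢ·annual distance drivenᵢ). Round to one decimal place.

0.2

Σ wᵢ·y = 1376750
Σ wᵢ·x = 23000×37 + 13500×11 + 39000×78 + 7000×36 + 36500×21 + 16500×86 + 9500×90 + 23000×24 + 39000×17 + 9000×43
  = 851000 + 148500 + 3042000 + 252000 + 766500 + 1419000 + 855000 + 552000 + 663000 + 387000 = 8936000
Ratio = 1376750 / 8936000 = 0.15406782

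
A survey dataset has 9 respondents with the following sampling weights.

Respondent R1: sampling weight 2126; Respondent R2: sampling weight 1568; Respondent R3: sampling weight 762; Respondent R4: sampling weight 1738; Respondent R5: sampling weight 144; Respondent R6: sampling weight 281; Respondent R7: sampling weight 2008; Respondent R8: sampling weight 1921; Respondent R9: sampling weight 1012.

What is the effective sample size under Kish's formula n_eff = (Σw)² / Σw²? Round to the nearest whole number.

7

Σ wᵢ = 2126 + 1568 + 762 + 1738 + 144 + 281 + 2008 + 1921 + 1012 = 11560
Σ wᵢ² = 4519876 + 2458624 + 580644 + 3020644 + 20736 + 78961 + 4032064 + 3690241 + 1024144 = 19425934
n_eff = 11560² / 19425934 = 133633600 / 19425934 = 6.8791338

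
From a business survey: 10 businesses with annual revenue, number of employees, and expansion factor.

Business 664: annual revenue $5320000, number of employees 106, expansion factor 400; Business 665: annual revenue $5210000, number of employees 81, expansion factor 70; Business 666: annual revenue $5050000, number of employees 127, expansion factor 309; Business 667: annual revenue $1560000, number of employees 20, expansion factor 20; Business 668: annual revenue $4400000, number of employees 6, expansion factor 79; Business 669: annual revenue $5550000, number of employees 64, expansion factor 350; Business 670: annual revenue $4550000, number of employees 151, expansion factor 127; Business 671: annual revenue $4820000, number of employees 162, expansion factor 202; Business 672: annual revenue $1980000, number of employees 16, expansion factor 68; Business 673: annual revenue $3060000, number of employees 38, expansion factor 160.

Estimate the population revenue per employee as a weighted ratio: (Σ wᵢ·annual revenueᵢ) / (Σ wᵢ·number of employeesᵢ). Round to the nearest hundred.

Σ wᵢ·y = 5320000×400 + 5210000×70 + 5050000×309 + 1560000×20 + 4400000×79 + 5550000×350 + 4550000×127 + 4820000×202 + 1980000×68 + 3060000×160
  = 8550180000
Σ wᵢ·x = 106×400 + 81×70 + 127×309 + 20×20 + 6×79 + 64×350 + 151×127 + 162×202 + 16×68 + 38×160
  = 42400 + 5670 + 39243 + 400 + 474 + 22400 + 19177 + 32724 + 1088 + 6080 = 169656
Ratio = 8550180000 / 169656 = 50397.157

50400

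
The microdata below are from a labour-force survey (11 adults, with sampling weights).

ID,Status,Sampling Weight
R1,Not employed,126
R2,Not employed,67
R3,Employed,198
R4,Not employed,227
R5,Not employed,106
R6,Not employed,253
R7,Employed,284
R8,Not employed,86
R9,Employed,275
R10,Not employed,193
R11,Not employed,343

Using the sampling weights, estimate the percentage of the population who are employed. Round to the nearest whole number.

35

Sum of weights for 'Employed' = 198 + 284 + 275 = 757
Total weight = 126 + 67 + 198 + 227 + 106 + 253 + 284 + 86 + 275 + 193 + 343 = 2158
Weighted proportion = 757 / 2158 = 0.35078777 → 35.078777%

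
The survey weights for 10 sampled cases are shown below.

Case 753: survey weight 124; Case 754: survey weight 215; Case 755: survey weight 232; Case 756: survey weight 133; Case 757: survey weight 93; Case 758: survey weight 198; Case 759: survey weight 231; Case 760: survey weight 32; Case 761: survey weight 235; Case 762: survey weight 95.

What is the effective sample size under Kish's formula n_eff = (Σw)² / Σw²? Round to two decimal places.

8.42

Σ wᵢ = 124 + 215 + 232 + 133 + 93 + 198 + 231 + 32 + 235 + 95 = 1588
Σ wᵢ² = 15376 + 46225 + 53824 + 17689 + 8649 + 39204 + 53361 + 1024 + 55225 + 9025 = 299602
n_eff = 1588² / 299602 = 2521744 / 299602 = 8.4169799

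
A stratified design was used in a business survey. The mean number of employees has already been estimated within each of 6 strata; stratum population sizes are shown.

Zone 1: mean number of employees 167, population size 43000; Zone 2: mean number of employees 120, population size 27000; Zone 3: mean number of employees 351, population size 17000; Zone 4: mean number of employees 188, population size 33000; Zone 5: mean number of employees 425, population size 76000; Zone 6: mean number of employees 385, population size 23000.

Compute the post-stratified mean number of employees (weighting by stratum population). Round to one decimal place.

Σ Nₕ·x̄ₕ = 167×43000 + 120×27000 + 351×17000 + 188×33000 + 425×76000 + 385×23000
  = 7181000 + 3240000 + 5967000 + 6204000 + 32300000 + 8855000 = 63747000
Σ Nₕ = 219000
Overall mean = 63747000 / 219000 = 291.08219

291.1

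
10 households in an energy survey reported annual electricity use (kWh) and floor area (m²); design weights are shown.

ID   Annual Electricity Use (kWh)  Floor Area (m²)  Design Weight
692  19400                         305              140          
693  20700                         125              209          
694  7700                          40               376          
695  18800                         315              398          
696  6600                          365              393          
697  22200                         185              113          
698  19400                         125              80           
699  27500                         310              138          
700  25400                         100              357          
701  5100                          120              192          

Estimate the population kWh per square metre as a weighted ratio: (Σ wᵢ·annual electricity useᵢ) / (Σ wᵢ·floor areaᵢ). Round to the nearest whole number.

78

Σ wᵢ·y = 19400×140 + 20700×209 + 7700×376 + 18800×398 + 6600×393 + 22200×113 + 19400×80 + 27500×138 + 25400×357 + 5100×192
  = 37916300
Σ wᵢ·x = 305×140 + 125×209 + 40×376 + 315×398 + 365×393 + 185×113 + 125×80 + 310×138 + 100×357 + 120×192
  = 485105
Ratio = 37916300 / 485105 = 78.161017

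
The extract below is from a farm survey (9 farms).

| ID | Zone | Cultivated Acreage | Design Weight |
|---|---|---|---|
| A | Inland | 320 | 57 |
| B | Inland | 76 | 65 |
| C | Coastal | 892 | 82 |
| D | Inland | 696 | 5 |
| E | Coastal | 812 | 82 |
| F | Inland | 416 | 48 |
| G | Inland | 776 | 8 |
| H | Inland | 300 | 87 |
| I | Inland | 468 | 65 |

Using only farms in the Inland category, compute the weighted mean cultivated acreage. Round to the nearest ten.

Inland rows: A, B, D, F, G, H, I
Weighted sum = 320×57 + 76×65 + 696×5 + 416×48 + 776×8 + 300×87 + 468×65
  = 18240 + 4940 + 3480 + 19968 + 6208 + 26100 + 30420 = 109356
Sum of weights = 57 + 65 + 5 + 48 + 8 + 87 + 65 = 335
Weighted mean = 109356 / 335 = 326.43582

330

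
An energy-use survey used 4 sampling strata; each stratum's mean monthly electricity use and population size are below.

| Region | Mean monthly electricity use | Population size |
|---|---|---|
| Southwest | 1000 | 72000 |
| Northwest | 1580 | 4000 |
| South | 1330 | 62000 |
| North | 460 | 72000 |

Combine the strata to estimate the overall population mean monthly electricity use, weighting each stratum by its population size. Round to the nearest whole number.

923

Σ Nₕ·x̄ₕ = 1000×72000 + 1580×4000 + 1330×62000 + 460×72000
  = 72000000 + 6320000 + 82460000 + 33120000 = 193900000
Σ Nₕ = 72000 + 4000 + 62000 + 72000 = 210000
Overall mean = 193900000 / 210000 = 923.33333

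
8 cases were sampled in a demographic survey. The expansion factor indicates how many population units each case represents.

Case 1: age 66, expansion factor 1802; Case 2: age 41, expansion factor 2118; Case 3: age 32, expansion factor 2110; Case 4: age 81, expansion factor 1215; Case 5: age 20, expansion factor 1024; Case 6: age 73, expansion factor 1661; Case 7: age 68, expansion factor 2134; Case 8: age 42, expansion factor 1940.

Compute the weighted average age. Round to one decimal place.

Weighted sum = 66×1802 + 41×2118 + 32×2110 + 81×1215 + 20×1024 + 73×1661 + 68×2134 + 42×1940
  = 118932 + 86838 + 67520 + 98415 + 20480 + 121253 + 145112 + 81480 = 740030
Sum of weights = 1802 + 2118 + 2110 + 1215 + 1024 + 1661 + 2134 + 1940 = 14004
Weighted mean = 740030 / 14004 = 52.844187

52.8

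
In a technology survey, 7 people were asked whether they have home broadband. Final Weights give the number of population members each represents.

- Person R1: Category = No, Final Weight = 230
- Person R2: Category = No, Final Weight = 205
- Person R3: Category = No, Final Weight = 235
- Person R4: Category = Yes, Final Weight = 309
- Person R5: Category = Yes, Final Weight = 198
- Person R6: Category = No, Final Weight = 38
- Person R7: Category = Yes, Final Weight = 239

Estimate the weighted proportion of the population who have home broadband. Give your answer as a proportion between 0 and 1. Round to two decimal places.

0.51

Sum of weights for 'Yes' = 309 + 198 + 239 = 746
Total weight = 230 + 205 + 235 + 309 + 198 + 38 + 239 = 1454
Weighted proportion = 746 / 1454 = 0.5130674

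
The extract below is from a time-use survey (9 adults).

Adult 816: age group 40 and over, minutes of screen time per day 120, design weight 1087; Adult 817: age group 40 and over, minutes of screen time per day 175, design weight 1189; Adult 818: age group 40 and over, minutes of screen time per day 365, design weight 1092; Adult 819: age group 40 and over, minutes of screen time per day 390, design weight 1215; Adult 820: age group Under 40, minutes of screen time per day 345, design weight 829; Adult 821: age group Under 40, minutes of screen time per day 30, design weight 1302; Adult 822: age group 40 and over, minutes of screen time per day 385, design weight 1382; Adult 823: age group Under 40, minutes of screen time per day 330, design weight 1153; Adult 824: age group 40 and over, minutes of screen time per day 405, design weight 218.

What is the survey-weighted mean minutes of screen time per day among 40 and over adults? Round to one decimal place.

40 and over rows: 816, 817, 818, 819, 822, 824
Weighted sum = 120×1087 + 175×1189 + 365×1092 + 390×1215 + 385×1382 + 405×218
  = 130440 + 208075 + 398580 + 473850 + 532070 + 88290 = 1831305
Sum of weights = 6183
Weighted mean = 1831305 / 6183 = 296.18389

296.2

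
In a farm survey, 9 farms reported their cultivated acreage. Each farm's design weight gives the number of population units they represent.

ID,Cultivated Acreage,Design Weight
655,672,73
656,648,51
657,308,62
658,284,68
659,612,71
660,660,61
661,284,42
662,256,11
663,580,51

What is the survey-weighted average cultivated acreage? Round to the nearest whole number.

507

Weighted sum = 672×73 + 648×51 + 308×62 + 284×68 + 612×71 + 660×61 + 284×42 + 256×11 + 580×51
  = 49056 + 33048 + 19096 + 19312 + 43452 + 40260 + 11928 + 2816 + 29580 = 248548
Sum of weights = 490
Weighted mean = 248548 / 490 = 507.24082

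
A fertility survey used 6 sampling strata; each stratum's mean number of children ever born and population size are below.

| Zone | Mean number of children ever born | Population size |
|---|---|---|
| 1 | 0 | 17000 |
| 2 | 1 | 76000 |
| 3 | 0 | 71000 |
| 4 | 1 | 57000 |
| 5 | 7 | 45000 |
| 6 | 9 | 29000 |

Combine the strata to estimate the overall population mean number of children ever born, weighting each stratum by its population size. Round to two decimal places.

Σ Nₕ·x̄ₕ = 0×17000 + 1×76000 + 0×71000 + 1×57000 + 7×45000 + 9×29000
  = 709000
Σ Nₕ = 295000
Overall mean = 709000 / 295000 = 2.4033898

2.40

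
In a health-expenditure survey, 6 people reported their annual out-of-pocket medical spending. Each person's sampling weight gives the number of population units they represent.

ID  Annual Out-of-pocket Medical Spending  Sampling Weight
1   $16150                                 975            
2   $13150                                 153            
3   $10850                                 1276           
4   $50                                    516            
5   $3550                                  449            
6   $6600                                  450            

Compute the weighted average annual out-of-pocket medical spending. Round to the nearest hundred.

9500

Weighted sum = 16150×975 + 13150×153 + 10850×1276 + 50×516 + 3550×449 + 6600×450
  = 36192550
Sum of weights = 975 + 153 + 1276 + 516 + 449 + 450 = 3819
Weighted mean = 36192550 / 3819 = 9476.9704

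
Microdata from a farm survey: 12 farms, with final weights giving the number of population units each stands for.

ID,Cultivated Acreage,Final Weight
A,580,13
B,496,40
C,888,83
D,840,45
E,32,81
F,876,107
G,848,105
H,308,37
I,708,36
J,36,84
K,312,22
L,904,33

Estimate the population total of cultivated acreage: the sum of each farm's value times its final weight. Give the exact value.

Weighted total = 580×13 + 496×40 + 888×83 + 840×45 + 32×81 + 876×107 + 848×105 + 308×37 + 708×36 + 36×84 + 312×22 + 904×33
  = 7540 + 19840 + 73704 + 37800 + 2592 + 93732 + 89040 + 11396 + 25488 + 3024 + 6864 + 29832 = 400852

400852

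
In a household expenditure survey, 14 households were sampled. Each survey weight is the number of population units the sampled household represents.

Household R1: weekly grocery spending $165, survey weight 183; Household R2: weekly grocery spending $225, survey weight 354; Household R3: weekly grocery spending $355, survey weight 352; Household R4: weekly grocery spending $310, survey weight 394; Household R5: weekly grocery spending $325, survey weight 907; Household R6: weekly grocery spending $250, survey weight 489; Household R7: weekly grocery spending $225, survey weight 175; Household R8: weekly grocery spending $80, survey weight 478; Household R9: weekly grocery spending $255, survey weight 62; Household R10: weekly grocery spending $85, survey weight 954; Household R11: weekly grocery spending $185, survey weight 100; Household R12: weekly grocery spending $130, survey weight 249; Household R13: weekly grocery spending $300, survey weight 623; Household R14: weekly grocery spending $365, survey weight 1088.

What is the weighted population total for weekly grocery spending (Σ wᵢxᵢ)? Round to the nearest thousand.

Weighted total = 1583375

1583000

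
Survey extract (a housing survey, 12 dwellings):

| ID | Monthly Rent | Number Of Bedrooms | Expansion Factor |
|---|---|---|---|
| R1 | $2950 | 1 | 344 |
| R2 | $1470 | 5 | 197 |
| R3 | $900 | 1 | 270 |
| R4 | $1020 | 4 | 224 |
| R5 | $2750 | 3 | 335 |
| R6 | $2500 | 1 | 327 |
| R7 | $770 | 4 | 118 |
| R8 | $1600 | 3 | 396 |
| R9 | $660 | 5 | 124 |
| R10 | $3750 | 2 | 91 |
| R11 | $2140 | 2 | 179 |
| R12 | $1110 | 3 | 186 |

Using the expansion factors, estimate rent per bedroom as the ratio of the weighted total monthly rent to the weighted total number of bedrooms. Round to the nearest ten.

Σ wᵢ·y = 2950×344 + 1470×197 + 900×270 + 1020×224 + 2750×335 + 2500×327 + 770×118 + 1600×396 + 660×124 + 3750×91 + 2140×179 + 1110×186
  = 5251690
Σ wᵢ·x = 1×344 + 5×197 + 1×270 + 4×224 + 3×335 + 1×327 + 4×118 + 3×396 + 5×124 + 2×91 + 2×179 + 3×186
  = 344 + 985 + 270 + 896 + 1005 + 327 + 472 + 1188 + 620 + 182 + 358 + 558 = 7205
Ratio = 5251690 / 7205 = 728.89521

730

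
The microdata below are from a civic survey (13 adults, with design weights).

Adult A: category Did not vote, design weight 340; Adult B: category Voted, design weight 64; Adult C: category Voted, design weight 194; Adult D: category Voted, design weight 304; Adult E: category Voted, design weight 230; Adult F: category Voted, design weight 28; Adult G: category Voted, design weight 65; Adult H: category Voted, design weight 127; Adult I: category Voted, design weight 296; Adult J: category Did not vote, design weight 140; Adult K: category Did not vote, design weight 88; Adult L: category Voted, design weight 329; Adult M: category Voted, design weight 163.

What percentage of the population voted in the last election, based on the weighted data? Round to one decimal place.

76.0

Sum of weights for 'Voted' = 64 + 194 + 304 + 230 + 28 + 65 + 127 + 296 + 329 + 163 = 1800
Total weight = 2368
Weighted proportion = 1800 / 2368 = 0.76013514 → 76.013514%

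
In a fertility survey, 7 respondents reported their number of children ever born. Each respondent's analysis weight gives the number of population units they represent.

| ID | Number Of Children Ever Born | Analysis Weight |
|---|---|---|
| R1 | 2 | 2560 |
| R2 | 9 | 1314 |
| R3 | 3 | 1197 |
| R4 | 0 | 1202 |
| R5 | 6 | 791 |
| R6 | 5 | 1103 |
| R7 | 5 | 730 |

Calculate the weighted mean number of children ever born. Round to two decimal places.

3.87

Weighted sum = 2×2560 + 9×1314 + 3×1197 + 0×1202 + 6×791 + 5×1103 + 5×730
  = 5120 + 11826 + 3591 + 0 + 4746 + 5515 + 3650 = 34448
Sum of weights = 2560 + 1314 + 1197 + 1202 + 791 + 1103 + 730 = 8897
Weighted mean = 34448 / 8897 = 3.8718669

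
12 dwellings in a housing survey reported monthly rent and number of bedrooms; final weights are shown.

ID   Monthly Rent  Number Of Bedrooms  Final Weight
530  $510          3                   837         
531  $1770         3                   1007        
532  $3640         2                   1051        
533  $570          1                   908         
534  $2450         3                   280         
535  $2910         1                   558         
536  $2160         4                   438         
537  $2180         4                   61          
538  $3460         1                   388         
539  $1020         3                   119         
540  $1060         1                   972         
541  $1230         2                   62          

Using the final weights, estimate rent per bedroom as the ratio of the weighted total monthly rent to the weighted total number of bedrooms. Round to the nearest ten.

910

Σ wᵢ·y = 12511740
Σ wᵢ·x = 3×837 + 3×1007 + 2×1051 + 1×908 + 3×280 + 1×558 + 4×438 + 4×61 + 1×388 + 3×119 + 1×972 + 2×62
  = 13777
Ratio = 12511740 / 13777 = 908.16143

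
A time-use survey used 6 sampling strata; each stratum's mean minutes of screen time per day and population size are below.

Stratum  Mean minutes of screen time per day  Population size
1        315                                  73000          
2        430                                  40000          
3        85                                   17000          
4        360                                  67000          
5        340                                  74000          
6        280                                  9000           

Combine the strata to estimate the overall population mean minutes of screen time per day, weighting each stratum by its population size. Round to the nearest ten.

Σ Nₕ·x̄ₕ = 315×73000 + 430×40000 + 85×17000 + 360×67000 + 340×74000 + 280×9000
  = 22995000 + 17200000 + 1445000 + 24120000 + 25160000 + 2520000 = 93440000
Σ Nₕ = 280000
Overall mean = 93440000 / 280000 = 333.71429

330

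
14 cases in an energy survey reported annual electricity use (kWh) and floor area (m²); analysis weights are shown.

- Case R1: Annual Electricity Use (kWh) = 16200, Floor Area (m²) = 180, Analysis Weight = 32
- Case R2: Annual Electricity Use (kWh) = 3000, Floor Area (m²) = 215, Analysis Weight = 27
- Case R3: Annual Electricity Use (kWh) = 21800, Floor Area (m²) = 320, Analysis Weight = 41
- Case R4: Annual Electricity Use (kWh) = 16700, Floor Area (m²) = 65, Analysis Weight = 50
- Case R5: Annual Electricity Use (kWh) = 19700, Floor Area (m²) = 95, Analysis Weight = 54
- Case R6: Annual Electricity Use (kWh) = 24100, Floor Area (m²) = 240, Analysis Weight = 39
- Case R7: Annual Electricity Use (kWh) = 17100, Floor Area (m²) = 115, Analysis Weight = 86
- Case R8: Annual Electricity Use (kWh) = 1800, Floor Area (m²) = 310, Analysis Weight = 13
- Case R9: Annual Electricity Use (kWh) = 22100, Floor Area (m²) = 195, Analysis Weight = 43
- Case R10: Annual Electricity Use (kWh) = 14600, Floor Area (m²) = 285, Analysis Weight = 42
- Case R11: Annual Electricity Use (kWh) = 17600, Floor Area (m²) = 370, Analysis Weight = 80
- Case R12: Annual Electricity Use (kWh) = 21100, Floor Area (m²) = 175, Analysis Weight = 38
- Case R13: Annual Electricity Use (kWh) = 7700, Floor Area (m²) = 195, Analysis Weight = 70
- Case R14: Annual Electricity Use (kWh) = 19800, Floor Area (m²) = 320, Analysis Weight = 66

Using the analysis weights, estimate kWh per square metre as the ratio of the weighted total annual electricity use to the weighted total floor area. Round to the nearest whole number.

77

Σ wᵢ·y = 11445000
Σ wᵢ·x = 147720
Ratio = 11445000 / 147720 = 77.47766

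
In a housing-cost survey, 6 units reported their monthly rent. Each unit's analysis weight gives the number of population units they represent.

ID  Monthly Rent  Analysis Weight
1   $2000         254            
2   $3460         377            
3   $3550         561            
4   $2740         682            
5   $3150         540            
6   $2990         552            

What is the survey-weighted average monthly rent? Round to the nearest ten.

3040

Weighted sum = 2000×254 + 3460×377 + 3550×561 + 2740×682 + 3150×540 + 2990×552
  = 508000 + 1304420 + 1991550 + 1868680 + 1701000 + 1650480 = 9024130
Sum of weights = 254 + 377 + 561 + 682 + 540 + 552 = 2966
Weighted mean = 9024130 / 2966 = 3042.5253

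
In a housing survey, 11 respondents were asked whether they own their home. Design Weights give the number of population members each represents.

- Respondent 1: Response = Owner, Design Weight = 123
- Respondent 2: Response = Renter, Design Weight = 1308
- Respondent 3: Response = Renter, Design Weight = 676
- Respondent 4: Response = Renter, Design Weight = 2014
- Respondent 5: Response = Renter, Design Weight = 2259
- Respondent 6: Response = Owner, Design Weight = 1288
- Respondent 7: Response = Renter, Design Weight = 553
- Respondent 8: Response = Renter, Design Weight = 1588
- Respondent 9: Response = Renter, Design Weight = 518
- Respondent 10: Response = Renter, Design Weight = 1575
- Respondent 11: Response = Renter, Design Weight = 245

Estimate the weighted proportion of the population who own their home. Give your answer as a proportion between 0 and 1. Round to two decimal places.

0.12

Sum of weights for 'Owner' = 123 + 1288 = 1411
Total weight = 123 + 1308 + 676 + 2014 + 2259 + 1288 + 553 + 1588 + 518 + 1575 + 245 = 12147
Weighted proportion = 1411 / 12147 = 0.11616037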